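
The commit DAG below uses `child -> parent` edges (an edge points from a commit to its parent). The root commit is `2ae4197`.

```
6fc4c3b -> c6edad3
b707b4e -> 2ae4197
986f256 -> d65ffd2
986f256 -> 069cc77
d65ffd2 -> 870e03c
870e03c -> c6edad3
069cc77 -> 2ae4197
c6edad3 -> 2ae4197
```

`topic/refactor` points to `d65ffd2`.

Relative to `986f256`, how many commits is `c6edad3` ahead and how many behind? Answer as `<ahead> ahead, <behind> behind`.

Reachable from c6edad3: {2ae4197, c6edad3}.
Reachable from 986f256: {069cc77, 2ae4197, 870e03c, 986f256, c6edad3, d65ffd2}.
Only in c6edad3's history (ahead): {} — 0.
Only in 986f256's history (behind): {069cc77, 870e03c, 986f256, d65ffd2} — 4.

0 ahead, 4 behind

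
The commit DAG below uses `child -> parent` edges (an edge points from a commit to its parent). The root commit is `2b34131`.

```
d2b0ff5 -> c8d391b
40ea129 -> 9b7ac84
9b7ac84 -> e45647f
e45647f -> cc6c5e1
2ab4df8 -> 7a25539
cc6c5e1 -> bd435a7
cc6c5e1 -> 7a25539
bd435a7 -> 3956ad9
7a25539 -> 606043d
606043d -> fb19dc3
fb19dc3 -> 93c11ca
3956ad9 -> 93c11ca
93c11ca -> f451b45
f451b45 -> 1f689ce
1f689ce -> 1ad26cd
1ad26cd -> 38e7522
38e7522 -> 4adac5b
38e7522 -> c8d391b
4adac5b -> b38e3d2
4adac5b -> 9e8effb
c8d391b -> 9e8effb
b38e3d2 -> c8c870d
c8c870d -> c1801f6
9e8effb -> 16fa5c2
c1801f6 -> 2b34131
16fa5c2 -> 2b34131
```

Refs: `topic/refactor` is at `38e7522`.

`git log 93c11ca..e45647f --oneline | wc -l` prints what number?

7

Reachable from e45647f: {16fa5c2, 1ad26cd, 1f689ce, 2b34131, 38e7522, 3956ad9, 4adac5b, 606043d, 7a25539, 93c11ca, 9e8effb, b38e3d2, bd435a7, c1801f6, c8c870d, c8d391b, cc6c5e1, e45647f, f451b45, fb19dc3}.
Reachable from 93c11ca: {16fa5c2, 1ad26cd, 1f689ce, 2b34131, 38e7522, 4adac5b, 93c11ca, 9e8effb, b38e3d2, c1801f6, c8c870d, c8d391b, f451b45}.
In e45647f's history but not 93c11ca's: {3956ad9, 606043d, 7a25539, bd435a7, cc6c5e1, e45647f, fb19dc3} — 7 commits.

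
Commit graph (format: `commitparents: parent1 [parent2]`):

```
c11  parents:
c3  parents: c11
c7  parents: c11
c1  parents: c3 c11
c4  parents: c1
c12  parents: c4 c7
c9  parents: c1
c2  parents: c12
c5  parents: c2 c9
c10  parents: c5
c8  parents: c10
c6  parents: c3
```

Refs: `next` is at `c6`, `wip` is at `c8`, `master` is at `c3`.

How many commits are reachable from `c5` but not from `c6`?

7

Reachable from c5: {c1, c11, c12, c2, c3, c4, c5, c7, c9}.
Reachable from c6: {c11, c3, c6}.
In c5's history but not c6's: {c1, c12, c2, c4, c5, c7, c9} — 7 commits.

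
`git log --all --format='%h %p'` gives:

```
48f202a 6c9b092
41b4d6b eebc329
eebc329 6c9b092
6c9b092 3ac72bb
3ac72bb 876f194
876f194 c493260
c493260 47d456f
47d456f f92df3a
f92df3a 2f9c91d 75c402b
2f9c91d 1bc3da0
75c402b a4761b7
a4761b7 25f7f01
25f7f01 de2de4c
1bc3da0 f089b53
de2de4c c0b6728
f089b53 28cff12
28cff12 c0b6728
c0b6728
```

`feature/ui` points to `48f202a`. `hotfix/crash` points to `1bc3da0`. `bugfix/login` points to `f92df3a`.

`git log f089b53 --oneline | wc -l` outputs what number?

Walking parent pointers from f089b53: reachable set = {28cff12, c0b6728, f089b53}.
That is 3 commits.

3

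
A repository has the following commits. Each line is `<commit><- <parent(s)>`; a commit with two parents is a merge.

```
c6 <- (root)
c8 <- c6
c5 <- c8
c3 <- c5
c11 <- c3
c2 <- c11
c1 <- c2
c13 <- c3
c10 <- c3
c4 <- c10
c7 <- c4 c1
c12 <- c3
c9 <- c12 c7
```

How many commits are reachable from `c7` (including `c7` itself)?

10

Walking parent pointers from c7: reachable set = {c1, c10, c11, c2, c3, c4, c5, c6, c7, c8}.
That is 10 commits.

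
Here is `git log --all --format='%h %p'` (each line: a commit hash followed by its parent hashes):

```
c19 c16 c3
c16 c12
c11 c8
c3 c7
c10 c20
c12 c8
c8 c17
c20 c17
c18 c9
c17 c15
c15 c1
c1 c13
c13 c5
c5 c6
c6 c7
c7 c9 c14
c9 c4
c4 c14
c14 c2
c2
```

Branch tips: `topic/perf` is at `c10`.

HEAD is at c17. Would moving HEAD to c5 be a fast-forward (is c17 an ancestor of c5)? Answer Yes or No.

No

A fast-forward from c17 to c5 is possible iff c17 is an ancestor of c5.
Ancestors of c5: {c14, c2, c4, c5, c6, c7, c9}.
c17 is not among them, so fast-forward is not possible.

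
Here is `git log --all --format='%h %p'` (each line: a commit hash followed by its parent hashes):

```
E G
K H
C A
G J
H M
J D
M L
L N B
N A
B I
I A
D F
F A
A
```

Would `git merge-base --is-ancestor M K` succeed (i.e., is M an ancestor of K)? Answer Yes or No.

Yes

Ancestors of K (commits reachable by following parents): {A, B, H, I, K, L, M, N}.
M is in that set, so it is an ancestor of K.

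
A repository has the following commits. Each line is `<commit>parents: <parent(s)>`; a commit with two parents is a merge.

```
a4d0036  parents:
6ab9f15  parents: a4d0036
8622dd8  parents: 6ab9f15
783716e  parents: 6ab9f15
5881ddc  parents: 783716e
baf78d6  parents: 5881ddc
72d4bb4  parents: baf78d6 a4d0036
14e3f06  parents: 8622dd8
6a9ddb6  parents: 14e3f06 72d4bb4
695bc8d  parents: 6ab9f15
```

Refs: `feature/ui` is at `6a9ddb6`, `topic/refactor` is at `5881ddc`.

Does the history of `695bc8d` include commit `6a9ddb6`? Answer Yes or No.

Ancestors of 695bc8d: {695bc8d, 6ab9f15, a4d0036}.
6a9ddb6 is not in that set, so it is not an ancestor of 695bc8d.

No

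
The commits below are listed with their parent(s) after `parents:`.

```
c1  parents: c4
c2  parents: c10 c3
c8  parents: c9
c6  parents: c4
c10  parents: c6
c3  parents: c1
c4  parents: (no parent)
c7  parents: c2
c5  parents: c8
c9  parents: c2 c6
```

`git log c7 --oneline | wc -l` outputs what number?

Walking parent pointers from c7: reachable set = {c1, c10, c2, c3, c4, c6, c7}.
That is 7 commits.

7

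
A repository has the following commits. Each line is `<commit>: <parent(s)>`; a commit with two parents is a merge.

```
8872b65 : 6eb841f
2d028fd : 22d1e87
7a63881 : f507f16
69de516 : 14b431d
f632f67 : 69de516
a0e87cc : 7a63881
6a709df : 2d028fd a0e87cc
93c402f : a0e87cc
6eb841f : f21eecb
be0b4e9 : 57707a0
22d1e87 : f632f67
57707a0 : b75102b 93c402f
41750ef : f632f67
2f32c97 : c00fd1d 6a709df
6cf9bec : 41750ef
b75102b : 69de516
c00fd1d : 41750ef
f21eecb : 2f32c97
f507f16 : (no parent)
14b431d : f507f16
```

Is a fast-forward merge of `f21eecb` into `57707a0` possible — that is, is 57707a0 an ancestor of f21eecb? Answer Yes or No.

No

A fast-forward from 57707a0 to f21eecb is possible iff 57707a0 is an ancestor of f21eecb.
Ancestors of f21eecb: {14b431d, 22d1e87, 2d028fd, 2f32c97, 41750ef, 69de516, 6a709df, 7a63881, a0e87cc, c00fd1d, f21eecb, f507f16, f632f67}.
57707a0 is not among them, so fast-forward is not possible.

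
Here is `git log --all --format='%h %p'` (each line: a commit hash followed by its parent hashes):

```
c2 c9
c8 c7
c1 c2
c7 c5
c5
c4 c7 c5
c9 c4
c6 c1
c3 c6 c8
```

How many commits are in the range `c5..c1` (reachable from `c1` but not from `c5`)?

5

Reachable from c1: {c1, c2, c4, c5, c7, c9}.
Reachable from c5: {c5}.
In c1's history but not c5's: {c1, c2, c4, c7, c9} — 5 commits.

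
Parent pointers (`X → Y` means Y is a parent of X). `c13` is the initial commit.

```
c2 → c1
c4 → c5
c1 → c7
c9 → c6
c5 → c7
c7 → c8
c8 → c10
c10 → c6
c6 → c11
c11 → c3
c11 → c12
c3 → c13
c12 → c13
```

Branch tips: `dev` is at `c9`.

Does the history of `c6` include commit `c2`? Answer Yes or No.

No

Ancestors of c6: {c11, c12, c13, c3, c6}.
c2 is not in that set, so it is not an ancestor of c6.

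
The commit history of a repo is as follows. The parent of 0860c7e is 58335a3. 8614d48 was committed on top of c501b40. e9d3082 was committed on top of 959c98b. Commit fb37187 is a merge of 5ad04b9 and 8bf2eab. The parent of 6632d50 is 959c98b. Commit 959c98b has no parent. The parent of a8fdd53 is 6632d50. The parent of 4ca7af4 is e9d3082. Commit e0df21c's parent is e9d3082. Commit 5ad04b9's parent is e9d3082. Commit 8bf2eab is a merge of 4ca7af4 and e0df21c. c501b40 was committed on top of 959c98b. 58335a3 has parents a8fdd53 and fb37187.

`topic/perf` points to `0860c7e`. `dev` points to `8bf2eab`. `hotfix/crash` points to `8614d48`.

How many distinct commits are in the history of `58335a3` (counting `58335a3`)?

Walking parent pointers from 58335a3: reachable set = {4ca7af4, 58335a3, 5ad04b9, 6632d50, 8bf2eab, 959c98b, a8fdd53, e0df21c, e9d3082, fb37187}.
That is 10 commits.

10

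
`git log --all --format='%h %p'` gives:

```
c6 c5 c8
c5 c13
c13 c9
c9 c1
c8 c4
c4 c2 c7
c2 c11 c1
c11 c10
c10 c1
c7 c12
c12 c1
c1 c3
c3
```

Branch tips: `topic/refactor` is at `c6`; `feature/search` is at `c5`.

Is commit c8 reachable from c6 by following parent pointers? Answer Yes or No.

Yes

Ancestors of c6 (commits reachable by following parents): {c1, c10, c11, c12, c13, c2, c3, c4, c5, c6, c7, c8, c9}.
c8 is in that set, so it is an ancestor of c6.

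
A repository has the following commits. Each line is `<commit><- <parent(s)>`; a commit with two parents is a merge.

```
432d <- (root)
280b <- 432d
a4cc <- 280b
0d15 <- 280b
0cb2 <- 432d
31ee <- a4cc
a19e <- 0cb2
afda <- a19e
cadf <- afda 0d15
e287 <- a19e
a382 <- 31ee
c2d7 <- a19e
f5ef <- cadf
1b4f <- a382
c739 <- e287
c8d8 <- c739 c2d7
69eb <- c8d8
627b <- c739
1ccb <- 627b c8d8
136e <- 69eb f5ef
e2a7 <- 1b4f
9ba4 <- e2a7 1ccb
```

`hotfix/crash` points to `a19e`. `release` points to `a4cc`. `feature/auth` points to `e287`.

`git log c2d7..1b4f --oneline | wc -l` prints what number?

5

Reachable from 1b4f: {1b4f, 280b, 31ee, 432d, a382, a4cc}.
Reachable from c2d7: {0cb2, 432d, a19e, c2d7}.
In 1b4f's history but not c2d7's: {1b4f, 280b, 31ee, a382, a4cc} — 5 commits.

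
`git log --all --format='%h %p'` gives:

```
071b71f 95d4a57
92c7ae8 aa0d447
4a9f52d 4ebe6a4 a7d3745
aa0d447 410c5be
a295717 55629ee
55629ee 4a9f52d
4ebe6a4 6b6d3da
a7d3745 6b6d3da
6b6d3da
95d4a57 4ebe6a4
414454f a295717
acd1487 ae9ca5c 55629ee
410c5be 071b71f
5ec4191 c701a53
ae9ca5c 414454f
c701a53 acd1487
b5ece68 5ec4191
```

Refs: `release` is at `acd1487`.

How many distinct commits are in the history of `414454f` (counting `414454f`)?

7

Walking parent pointers from 414454f: reachable set = {414454f, 4a9f52d, 4ebe6a4, 55629ee, 6b6d3da, a295717, a7d3745}.
That is 7 commits.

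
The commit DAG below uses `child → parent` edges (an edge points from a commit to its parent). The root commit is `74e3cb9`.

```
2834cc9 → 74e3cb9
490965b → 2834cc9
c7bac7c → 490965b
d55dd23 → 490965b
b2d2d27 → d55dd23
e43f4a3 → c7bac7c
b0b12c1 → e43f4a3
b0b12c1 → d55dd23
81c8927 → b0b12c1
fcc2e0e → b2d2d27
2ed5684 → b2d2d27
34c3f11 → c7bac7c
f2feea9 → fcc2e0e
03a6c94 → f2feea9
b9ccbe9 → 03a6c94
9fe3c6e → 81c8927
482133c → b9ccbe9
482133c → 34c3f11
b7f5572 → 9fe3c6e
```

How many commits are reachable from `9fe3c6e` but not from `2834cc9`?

Reachable from 9fe3c6e: {2834cc9, 490965b, 74e3cb9, 81c8927, 9fe3c6e, b0b12c1, c7bac7c, d55dd23, e43f4a3}.
Reachable from 2834cc9: {2834cc9, 74e3cb9}.
In 9fe3c6e's history but not 2834cc9's: {490965b, 81c8927, 9fe3c6e, b0b12c1, c7bac7c, d55dd23, e43f4a3} — 7 commits.

7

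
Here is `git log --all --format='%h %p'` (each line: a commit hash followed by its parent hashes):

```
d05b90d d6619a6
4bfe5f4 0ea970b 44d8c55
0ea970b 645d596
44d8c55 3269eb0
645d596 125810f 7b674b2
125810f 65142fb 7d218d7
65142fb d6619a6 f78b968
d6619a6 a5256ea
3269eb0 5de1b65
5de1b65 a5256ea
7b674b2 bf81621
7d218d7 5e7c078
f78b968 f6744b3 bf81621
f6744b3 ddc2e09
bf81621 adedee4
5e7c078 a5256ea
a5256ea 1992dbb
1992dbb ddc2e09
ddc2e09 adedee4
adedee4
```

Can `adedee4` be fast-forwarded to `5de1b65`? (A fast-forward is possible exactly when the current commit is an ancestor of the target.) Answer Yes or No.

A fast-forward from adedee4 to 5de1b65 is possible iff adedee4 is an ancestor of 5de1b65.
Ancestors of 5de1b65: {1992dbb, 5de1b65, a5256ea, adedee4, ddc2e09}.
adedee4 is among them, so fast-forward is possible.

Yes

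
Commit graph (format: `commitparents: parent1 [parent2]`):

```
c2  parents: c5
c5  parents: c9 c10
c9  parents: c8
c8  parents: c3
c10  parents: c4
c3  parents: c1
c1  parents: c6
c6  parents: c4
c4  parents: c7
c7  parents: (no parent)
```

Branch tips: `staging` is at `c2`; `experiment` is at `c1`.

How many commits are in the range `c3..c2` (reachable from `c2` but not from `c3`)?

5

Reachable from c2: {c1, c10, c2, c3, c4, c5, c6, c7, c8, c9}.
Reachable from c3: {c1, c3, c4, c6, c7}.
In c2's history but not c3's: {c10, c2, c5, c8, c9} — 5 commits.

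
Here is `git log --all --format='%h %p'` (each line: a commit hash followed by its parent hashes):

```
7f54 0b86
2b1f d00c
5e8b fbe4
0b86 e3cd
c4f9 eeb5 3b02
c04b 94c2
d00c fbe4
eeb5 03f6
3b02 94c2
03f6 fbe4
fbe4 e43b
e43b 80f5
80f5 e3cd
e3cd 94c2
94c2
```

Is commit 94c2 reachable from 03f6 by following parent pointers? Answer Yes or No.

Ancestors of 03f6 (commits reachable by following parents): {03f6, 80f5, 94c2, e3cd, e43b, fbe4}.
94c2 is in that set, so it is an ancestor of 03f6.

Yes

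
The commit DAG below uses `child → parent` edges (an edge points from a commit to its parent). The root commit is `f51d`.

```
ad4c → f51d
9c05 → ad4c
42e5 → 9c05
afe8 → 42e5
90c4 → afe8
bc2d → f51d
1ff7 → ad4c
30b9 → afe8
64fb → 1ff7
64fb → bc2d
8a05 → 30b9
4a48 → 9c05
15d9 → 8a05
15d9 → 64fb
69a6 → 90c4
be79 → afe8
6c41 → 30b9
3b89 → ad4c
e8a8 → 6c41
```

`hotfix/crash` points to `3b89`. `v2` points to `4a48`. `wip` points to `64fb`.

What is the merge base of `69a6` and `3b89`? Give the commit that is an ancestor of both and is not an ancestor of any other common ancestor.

Ancestors of 69a6: {42e5, 69a6, 90c4, 9c05, ad4c, afe8, f51d}.
Ancestors of 3b89: {3b89, ad4c, f51d}.
Common ancestors: {ad4c, f51d}.
Among these, ad4c is not an ancestor of any other common ancestor — it is the merge base.

ad4c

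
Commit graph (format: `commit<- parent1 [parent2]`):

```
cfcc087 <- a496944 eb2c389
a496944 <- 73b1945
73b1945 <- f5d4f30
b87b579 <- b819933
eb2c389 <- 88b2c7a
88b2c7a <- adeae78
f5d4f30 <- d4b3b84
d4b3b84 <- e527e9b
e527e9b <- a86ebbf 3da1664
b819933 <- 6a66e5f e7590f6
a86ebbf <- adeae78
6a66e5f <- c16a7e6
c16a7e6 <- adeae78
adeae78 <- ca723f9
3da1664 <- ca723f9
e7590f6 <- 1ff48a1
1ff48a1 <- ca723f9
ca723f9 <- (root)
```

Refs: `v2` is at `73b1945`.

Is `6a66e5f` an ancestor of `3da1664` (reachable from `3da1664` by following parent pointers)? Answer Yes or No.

Ancestors of 3da1664: {3da1664, ca723f9}.
6a66e5f is not in that set, so it is not an ancestor of 3da1664.

No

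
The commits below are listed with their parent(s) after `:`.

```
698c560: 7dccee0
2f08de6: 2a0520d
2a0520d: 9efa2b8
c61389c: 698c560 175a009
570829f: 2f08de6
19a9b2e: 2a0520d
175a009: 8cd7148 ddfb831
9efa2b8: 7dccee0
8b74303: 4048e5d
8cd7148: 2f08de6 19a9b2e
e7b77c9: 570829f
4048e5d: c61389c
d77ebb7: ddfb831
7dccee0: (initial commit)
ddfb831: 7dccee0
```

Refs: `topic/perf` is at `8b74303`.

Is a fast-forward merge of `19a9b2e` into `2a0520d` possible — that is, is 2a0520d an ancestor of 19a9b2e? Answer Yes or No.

Yes

A fast-forward from 2a0520d to 19a9b2e is possible iff 2a0520d is an ancestor of 19a9b2e.
Ancestors of 19a9b2e: {19a9b2e, 2a0520d, 7dccee0, 9efa2b8}.
2a0520d is among them, so fast-forward is possible.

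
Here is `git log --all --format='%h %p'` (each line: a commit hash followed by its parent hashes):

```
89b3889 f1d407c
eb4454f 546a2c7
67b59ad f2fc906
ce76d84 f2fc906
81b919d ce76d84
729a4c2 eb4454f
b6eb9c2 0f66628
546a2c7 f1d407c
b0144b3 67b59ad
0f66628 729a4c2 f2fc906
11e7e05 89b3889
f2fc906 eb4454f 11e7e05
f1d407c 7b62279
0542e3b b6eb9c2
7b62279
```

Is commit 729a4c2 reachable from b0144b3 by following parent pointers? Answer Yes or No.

Ancestors of b0144b3: {11e7e05, 546a2c7, 67b59ad, 7b62279, 89b3889, b0144b3, eb4454f, f1d407c, f2fc906}.
729a4c2 is not in that set, so it is not an ancestor of b0144b3.

No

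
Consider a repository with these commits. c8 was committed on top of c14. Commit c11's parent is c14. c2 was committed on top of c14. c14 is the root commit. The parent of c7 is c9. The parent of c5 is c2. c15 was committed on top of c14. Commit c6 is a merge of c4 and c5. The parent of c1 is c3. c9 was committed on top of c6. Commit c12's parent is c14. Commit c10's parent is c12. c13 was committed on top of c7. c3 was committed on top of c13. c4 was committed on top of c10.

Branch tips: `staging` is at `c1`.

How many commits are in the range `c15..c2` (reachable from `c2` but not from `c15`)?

1

Reachable from c2: {c14, c2}.
Reachable from c15: {c14, c15}.
In c2's history but not c15's: {c2} — 1 commit.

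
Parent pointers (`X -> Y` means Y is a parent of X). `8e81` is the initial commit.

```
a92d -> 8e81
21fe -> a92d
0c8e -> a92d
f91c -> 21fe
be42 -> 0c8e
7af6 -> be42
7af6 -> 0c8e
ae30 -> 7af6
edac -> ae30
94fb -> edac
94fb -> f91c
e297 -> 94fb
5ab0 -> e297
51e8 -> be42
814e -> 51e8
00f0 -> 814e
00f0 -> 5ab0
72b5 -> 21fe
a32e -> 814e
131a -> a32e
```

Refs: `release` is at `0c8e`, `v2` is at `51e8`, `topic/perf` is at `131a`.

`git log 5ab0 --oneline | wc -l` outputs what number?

12

Walking parent pointers from 5ab0: reachable set = {0c8e, 21fe, 5ab0, 7af6, 8e81, 94fb, a92d, ae30, be42, e297, edac, f91c}.
That is 12 commits.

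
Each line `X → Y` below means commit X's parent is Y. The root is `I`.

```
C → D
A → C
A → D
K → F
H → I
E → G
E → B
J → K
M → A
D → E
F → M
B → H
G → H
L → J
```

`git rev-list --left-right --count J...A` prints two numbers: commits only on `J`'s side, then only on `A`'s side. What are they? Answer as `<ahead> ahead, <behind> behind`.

4 ahead, 0 behind

Reachable from J: {A, B, C, D, E, F, G, H, I, J, K, M}.
Reachable from A: {A, B, C, D, E, G, H, I}.
Only in J's history (ahead): {F, J, K, M} — 4.
Only in A's history (behind): {} — 0.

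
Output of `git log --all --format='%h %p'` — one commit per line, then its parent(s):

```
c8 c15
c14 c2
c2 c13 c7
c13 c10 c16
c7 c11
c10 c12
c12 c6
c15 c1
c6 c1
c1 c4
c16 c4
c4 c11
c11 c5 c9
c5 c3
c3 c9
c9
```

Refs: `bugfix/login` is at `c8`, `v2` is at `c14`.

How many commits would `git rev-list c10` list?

9

Walking parent pointers from c10: reachable set = {c1, c10, c11, c12, c3, c4, c5, c6, c9}.
That is 9 commits.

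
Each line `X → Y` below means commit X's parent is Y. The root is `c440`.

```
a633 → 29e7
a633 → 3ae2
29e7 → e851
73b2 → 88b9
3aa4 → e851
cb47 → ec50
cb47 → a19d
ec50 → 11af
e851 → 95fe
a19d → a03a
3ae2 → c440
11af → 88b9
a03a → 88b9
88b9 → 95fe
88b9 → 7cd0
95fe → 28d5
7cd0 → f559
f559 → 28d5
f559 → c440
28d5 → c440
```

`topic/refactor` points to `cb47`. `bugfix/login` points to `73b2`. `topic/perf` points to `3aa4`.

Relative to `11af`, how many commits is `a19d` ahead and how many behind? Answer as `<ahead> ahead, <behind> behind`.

Reachable from a19d: {28d5, 7cd0, 88b9, 95fe, a03a, a19d, c440, f559}.
Reachable from 11af: {11af, 28d5, 7cd0, 88b9, 95fe, c440, f559}.
Only in a19d's history (ahead): {a03a, a19d} — 2.
Only in 11af's history (behind): {11af} — 1.

2 ahead, 1 behind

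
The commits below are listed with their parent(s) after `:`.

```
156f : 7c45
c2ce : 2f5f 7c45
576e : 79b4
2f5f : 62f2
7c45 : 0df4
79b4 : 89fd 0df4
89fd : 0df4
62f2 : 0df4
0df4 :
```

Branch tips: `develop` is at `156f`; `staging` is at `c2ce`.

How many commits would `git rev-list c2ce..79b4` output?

2

Reachable from 79b4: {0df4, 79b4, 89fd}.
Reachable from c2ce: {0df4, 2f5f, 62f2, 7c45, c2ce}.
In 79b4's history but not c2ce's: {79b4, 89fd} — 2 commits.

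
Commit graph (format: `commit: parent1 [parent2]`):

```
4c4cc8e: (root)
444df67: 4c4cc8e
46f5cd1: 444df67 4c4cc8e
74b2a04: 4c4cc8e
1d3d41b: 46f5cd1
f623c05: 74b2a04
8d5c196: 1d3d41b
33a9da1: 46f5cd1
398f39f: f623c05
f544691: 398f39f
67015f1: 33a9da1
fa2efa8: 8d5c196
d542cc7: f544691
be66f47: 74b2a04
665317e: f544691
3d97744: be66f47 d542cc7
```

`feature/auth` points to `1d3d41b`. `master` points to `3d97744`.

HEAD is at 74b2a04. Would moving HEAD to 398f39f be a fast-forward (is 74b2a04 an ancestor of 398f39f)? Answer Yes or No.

A fast-forward from 74b2a04 to 398f39f is possible iff 74b2a04 is an ancestor of 398f39f.
Ancestors of 398f39f: {398f39f, 4c4cc8e, 74b2a04, f623c05}.
74b2a04 is among them, so fast-forward is possible.

Yes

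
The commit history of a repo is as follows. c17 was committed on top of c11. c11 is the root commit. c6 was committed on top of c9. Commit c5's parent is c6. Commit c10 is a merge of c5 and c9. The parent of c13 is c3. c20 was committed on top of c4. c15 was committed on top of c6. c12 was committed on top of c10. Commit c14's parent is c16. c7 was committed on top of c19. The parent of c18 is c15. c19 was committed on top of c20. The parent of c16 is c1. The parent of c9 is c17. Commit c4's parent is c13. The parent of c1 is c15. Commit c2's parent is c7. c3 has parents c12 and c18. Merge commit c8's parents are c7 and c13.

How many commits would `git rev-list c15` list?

Walking parent pointers from c15: reachable set = {c11, c15, c17, c6, c9}.
That is 5 commits.

5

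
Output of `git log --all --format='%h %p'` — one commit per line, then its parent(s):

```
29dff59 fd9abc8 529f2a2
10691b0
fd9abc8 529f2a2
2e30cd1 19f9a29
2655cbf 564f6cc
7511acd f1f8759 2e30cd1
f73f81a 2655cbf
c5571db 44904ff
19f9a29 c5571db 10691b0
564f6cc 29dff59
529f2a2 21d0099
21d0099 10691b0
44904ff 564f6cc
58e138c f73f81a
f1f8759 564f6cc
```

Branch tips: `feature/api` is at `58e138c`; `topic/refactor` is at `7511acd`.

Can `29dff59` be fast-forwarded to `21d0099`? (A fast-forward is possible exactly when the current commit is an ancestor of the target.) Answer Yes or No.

No

A fast-forward from 29dff59 to 21d0099 is possible iff 29dff59 is an ancestor of 21d0099.
Ancestors of 21d0099: {10691b0, 21d0099}.
29dff59 is not among them, so fast-forward is not possible.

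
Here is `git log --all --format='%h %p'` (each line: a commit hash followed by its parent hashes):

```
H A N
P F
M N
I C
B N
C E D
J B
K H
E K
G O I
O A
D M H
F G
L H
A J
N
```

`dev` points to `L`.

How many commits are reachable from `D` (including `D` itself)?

Walking parent pointers from D: reachable set = {A, B, D, H, J, M, N}.
That is 7 commits.

7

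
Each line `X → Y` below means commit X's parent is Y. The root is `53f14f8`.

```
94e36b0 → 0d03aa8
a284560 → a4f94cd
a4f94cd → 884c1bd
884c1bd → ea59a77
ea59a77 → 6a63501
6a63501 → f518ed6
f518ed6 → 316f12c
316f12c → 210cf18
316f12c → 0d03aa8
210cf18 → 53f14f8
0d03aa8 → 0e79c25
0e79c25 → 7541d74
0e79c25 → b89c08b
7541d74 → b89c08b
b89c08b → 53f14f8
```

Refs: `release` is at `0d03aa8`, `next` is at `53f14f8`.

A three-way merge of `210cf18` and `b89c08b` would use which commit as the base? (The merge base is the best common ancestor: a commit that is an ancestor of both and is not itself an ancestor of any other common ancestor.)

53f14f8

Ancestors of 210cf18: {210cf18, 53f14f8}.
Ancestors of b89c08b: {53f14f8, b89c08b}.
Common ancestors: {53f14f8}.
The only common ancestor is 53f14f8, so it is the merge base.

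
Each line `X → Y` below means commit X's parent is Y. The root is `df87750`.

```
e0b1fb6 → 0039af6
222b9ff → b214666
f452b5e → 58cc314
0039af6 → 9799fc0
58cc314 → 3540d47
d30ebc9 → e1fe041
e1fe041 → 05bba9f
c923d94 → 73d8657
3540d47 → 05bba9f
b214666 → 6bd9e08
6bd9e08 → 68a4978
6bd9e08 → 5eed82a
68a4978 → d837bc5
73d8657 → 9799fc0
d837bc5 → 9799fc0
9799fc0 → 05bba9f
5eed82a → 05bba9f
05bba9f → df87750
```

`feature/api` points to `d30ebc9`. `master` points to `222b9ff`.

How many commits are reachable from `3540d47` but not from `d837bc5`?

Reachable from 3540d47: {05bba9f, 3540d47, df87750}.
Reachable from d837bc5: {05bba9f, 9799fc0, d837bc5, df87750}.
In 3540d47's history but not d837bc5's: {3540d47} — 1 commit.

1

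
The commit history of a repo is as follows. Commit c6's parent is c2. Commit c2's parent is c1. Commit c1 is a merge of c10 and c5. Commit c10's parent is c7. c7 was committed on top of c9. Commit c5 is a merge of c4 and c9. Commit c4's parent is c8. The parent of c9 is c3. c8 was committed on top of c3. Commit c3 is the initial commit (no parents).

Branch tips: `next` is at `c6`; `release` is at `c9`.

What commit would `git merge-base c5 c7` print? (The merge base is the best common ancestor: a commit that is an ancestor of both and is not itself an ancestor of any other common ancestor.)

Ancestors of c5: {c3, c4, c5, c8, c9}.
Ancestors of c7: {c3, c7, c9}.
Common ancestors: {c3, c9}.
Among these, c9 is not an ancestor of any other common ancestor — it is the merge base.

c9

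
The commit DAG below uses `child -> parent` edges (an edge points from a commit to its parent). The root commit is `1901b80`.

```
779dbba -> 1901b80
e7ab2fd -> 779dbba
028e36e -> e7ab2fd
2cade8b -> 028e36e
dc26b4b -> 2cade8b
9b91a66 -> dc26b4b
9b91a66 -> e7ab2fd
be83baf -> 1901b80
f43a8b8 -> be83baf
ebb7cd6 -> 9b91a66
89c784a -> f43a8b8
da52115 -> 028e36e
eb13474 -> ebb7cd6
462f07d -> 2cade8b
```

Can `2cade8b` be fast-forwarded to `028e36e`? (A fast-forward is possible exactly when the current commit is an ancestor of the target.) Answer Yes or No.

No

A fast-forward from 2cade8b to 028e36e is possible iff 2cade8b is an ancestor of 028e36e.
Ancestors of 028e36e: {028e36e, 1901b80, 779dbba, e7ab2fd}.
2cade8b is not among them, so fast-forward is not possible.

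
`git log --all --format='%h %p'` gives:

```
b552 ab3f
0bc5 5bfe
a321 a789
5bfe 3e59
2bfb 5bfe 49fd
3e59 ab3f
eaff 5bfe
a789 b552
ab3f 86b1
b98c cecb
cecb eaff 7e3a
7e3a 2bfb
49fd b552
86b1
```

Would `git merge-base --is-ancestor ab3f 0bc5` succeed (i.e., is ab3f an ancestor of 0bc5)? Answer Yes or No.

Yes

Ancestors of 0bc5 (commits reachable by following parents): {0bc5, 3e59, 5bfe, 86b1, ab3f}.
ab3f is in that set, so it is an ancestor of 0bc5.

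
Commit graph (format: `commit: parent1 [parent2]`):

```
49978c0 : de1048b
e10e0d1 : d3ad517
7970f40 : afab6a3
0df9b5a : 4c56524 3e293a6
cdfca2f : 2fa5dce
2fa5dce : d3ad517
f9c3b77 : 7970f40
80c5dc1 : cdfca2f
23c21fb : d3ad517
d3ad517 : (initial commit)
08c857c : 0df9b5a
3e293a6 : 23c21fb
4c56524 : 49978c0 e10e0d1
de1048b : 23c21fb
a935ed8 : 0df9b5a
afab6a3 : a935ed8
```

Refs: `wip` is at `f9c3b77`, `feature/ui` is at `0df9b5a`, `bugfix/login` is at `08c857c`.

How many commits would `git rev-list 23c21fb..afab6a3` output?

Reachable from afab6a3: {0df9b5a, 23c21fb, 3e293a6, 49978c0, 4c56524, a935ed8, afab6a3, d3ad517, de1048b, e10e0d1}.
Reachable from 23c21fb: {23c21fb, d3ad517}.
In afab6a3's history but not 23c21fb's: {0df9b5a, 3e293a6, 49978c0, 4c56524, a935ed8, afab6a3, de1048b, e10e0d1} — 8 commits.

8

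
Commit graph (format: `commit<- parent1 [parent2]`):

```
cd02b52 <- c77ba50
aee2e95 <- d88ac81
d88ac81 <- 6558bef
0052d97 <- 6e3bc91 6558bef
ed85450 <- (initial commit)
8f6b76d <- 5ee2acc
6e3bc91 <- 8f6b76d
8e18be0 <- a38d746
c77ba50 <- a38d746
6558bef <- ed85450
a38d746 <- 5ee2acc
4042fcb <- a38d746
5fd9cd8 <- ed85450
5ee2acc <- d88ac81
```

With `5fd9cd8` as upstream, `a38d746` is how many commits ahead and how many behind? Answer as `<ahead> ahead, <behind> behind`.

Reachable from a38d746: {5ee2acc, 6558bef, a38d746, d88ac81, ed85450}.
Reachable from 5fd9cd8: {5fd9cd8, ed85450}.
Only in a38d746's history (ahead): {5ee2acc, 6558bef, a38d746, d88ac81} — 4.
Only in 5fd9cd8's history (behind): {5fd9cd8} — 1.

4 ahead, 1 behind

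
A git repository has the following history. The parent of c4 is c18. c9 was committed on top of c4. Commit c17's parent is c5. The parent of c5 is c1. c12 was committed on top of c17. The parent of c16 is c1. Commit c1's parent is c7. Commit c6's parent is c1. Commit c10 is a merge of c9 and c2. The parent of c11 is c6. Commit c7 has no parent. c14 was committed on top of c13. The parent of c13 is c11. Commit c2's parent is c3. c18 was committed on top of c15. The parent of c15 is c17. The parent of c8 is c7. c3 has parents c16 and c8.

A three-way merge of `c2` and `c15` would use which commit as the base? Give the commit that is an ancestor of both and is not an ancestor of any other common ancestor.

Ancestors of c2: {c1, c16, c2, c3, c7, c8}.
Ancestors of c15: {c1, c15, c17, c5, c7}.
Common ancestors: {c1, c7}.
Among these, c1 is not an ancestor of any other common ancestor — it is the merge base.

c1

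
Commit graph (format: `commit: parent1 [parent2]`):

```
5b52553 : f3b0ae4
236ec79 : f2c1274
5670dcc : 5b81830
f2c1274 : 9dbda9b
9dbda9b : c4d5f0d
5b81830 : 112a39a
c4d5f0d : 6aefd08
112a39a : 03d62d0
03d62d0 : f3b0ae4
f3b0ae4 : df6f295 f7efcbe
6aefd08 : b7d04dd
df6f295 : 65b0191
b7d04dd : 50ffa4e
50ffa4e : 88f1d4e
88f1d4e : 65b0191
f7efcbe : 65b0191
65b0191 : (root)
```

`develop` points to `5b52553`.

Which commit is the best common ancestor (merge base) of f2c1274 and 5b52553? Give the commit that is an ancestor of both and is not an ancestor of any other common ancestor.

Ancestors of f2c1274: {50ffa4e, 65b0191, 6aefd08, 88f1d4e, 9dbda9b, b7d04dd, c4d5f0d, f2c1274}.
Ancestors of 5b52553: {5b52553, 65b0191, df6f295, f3b0ae4, f7efcbe}.
Common ancestors: {65b0191}.
The only common ancestor is 65b0191, so it is the merge base.

65b0191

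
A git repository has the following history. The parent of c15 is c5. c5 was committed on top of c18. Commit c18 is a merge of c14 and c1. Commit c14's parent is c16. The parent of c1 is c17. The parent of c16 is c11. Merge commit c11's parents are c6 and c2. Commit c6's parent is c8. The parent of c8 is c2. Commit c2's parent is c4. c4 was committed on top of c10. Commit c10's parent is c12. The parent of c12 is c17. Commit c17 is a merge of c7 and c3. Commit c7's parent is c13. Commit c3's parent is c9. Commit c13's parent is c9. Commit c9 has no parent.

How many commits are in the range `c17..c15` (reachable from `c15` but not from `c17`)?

Reachable from c15: {c1, c10, c11, c12, c13, c14, c15, c16, c17, c18, c2, c3, c4, c5, c6, c7, c8, c9}.
Reachable from c17: {c13, c17, c3, c7, c9}.
In c15's history but not c17's: {c1, c10, c11, c12, c14, c15, c16, c18, c2, c4, c5, c6, c8} — 13 commits.

13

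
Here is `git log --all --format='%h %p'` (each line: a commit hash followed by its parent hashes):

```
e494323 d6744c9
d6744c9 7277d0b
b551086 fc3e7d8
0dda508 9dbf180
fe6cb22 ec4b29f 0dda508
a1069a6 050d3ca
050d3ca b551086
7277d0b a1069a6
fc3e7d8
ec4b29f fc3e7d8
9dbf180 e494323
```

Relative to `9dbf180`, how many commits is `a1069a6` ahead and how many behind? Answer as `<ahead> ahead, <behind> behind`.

0 ahead, 4 behind

Reachable from a1069a6: {050d3ca, a1069a6, b551086, fc3e7d8}.
Reachable from 9dbf180: {050d3ca, 7277d0b, 9dbf180, a1069a6, b551086, d6744c9, e494323, fc3e7d8}.
Only in a1069a6's history (ahead): {} — 0.
Only in 9dbf180's history (behind): {7277d0b, 9dbf180, d6744c9, e494323} — 4.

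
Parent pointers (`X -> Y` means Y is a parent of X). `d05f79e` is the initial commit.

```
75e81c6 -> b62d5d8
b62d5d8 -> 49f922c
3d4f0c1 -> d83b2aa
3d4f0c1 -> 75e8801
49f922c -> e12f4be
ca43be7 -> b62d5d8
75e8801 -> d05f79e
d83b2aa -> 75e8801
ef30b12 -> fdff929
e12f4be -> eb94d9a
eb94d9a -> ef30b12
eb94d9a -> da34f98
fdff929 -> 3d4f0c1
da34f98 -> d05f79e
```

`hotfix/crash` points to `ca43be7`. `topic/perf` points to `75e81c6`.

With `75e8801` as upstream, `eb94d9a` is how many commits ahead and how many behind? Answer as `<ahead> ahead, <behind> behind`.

6 ahead, 0 behind

Reachable from eb94d9a: {3d4f0c1, 75e8801, d05f79e, d83b2aa, da34f98, eb94d9a, ef30b12, fdff929}.
Reachable from 75e8801: {75e8801, d05f79e}.
Only in eb94d9a's history (ahead): {3d4f0c1, d83b2aa, da34f98, eb94d9a, ef30b12, fdff929} — 6.
Only in 75e8801's history (behind): {} — 0.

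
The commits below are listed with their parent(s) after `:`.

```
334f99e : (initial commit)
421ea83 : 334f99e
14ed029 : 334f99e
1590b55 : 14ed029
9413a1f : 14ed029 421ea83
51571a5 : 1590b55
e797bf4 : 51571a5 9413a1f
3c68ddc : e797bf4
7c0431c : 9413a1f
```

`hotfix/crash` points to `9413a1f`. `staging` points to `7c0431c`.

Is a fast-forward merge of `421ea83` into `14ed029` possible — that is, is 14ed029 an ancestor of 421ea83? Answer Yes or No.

A fast-forward from 14ed029 to 421ea83 is possible iff 14ed029 is an ancestor of 421ea83.
Ancestors of 421ea83: {334f99e, 421ea83}.
14ed029 is not among them, so fast-forward is not possible.

No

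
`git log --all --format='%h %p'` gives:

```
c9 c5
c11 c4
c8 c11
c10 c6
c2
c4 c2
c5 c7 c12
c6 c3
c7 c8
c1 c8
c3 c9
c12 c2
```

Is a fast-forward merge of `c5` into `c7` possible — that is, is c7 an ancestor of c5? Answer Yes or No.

Yes

A fast-forward from c7 to c5 is possible iff c7 is an ancestor of c5.
Ancestors of c5: {c11, c12, c2, c4, c5, c7, c8}.
c7 is among them, so fast-forward is possible.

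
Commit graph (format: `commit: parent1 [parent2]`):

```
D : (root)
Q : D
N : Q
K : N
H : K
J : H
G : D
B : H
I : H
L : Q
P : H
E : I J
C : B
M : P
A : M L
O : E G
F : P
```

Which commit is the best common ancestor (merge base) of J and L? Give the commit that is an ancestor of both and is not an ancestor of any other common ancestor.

Ancestors of J: {D, H, J, K, N, Q}.
Ancestors of L: {D, L, Q}.
Common ancestors: {D, Q}.
Among these, Q is not an ancestor of any other common ancestor — it is the merge base.

Q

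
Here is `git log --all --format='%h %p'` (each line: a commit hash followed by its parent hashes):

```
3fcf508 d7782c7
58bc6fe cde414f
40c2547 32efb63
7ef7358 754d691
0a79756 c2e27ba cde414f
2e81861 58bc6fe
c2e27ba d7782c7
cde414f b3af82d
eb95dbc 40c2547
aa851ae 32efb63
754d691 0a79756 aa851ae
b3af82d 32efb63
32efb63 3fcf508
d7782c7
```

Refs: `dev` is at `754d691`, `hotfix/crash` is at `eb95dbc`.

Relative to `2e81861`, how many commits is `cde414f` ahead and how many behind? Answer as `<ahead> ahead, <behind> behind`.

0 ahead, 2 behind

Reachable from cde414f: {32efb63, 3fcf508, b3af82d, cde414f, d7782c7}.
Reachable from 2e81861: {2e81861, 32efb63, 3fcf508, 58bc6fe, b3af82d, cde414f, d7782c7}.
Only in cde414f's history (ahead): {} — 0.
Only in 2e81861's history (behind): {2e81861, 58bc6fe} — 2.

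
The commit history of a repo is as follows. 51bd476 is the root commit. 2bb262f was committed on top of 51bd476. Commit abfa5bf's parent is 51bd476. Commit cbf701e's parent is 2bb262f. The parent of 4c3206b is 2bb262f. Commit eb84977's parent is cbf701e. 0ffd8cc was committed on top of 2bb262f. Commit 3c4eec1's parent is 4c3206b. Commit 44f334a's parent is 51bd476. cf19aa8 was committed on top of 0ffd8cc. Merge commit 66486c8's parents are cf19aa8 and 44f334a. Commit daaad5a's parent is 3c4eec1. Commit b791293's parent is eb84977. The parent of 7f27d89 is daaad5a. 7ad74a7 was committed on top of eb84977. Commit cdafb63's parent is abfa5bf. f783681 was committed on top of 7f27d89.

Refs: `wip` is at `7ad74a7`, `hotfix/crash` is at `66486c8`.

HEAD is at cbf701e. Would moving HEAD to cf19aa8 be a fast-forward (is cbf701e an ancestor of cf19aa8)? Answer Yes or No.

A fast-forward from cbf701e to cf19aa8 is possible iff cbf701e is an ancestor of cf19aa8.
Ancestors of cf19aa8: {0ffd8cc, 2bb262f, 51bd476, cf19aa8}.
cbf701e is not among them, so fast-forward is not possible.

No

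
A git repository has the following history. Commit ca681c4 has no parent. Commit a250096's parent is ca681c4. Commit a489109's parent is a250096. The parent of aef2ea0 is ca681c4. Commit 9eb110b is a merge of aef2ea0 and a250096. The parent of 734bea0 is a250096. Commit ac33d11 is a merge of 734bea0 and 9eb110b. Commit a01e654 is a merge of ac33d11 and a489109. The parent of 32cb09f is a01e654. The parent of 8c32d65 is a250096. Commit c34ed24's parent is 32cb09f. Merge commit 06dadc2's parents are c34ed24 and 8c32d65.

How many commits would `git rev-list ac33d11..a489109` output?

Reachable from a489109: {a250096, a489109, ca681c4}.
Reachable from ac33d11: {734bea0, 9eb110b, a250096, ac33d11, aef2ea0, ca681c4}.
In a489109's history but not ac33d11's: {a489109} — 1 commit.

1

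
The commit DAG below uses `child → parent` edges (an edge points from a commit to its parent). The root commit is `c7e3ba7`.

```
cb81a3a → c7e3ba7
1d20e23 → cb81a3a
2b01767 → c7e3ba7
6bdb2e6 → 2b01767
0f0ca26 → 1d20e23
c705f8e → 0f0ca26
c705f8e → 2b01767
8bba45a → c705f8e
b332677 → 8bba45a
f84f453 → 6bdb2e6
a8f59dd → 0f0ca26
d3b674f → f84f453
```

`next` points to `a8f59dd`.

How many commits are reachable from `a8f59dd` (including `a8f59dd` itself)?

5

Walking parent pointers from a8f59dd: reachable set = {0f0ca26, 1d20e23, a8f59dd, c7e3ba7, cb81a3a}.
That is 5 commits.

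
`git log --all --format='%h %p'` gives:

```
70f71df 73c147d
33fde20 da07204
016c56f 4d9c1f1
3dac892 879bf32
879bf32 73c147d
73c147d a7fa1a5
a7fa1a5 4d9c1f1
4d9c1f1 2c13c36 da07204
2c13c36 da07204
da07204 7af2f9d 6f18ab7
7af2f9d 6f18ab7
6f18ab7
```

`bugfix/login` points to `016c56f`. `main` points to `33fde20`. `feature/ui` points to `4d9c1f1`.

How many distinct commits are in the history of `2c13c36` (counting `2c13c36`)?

4

Walking parent pointers from 2c13c36: reachable set = {2c13c36, 6f18ab7, 7af2f9d, da07204}.
That is 4 commits.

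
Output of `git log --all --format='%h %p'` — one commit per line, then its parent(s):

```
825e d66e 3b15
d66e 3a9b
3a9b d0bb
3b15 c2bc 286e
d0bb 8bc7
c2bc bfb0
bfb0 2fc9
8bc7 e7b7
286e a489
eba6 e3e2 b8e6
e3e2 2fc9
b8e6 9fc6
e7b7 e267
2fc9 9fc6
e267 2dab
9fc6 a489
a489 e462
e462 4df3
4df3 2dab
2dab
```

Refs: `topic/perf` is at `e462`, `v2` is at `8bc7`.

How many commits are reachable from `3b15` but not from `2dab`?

9

Reachable from 3b15: {286e, 2dab, 2fc9, 3b15, 4df3, 9fc6, a489, bfb0, c2bc, e462}.
Reachable from 2dab: {2dab}.
In 3b15's history but not 2dab's: {286e, 2fc9, 3b15, 4df3, 9fc6, a489, bfb0, c2bc, e462} — 9 commits.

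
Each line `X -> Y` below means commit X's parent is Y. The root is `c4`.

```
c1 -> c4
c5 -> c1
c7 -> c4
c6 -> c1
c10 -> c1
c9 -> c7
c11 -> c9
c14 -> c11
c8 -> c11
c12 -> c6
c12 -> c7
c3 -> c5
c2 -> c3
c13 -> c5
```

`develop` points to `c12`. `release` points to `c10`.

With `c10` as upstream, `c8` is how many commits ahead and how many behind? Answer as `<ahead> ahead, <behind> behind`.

Reachable from c8: {c11, c4, c7, c8, c9}.
Reachable from c10: {c1, c10, c4}.
Only in c8's history (ahead): {c11, c7, c8, c9} — 4.
Only in c10's history (behind): {c1, c10} — 2.

4 ahead, 2 behind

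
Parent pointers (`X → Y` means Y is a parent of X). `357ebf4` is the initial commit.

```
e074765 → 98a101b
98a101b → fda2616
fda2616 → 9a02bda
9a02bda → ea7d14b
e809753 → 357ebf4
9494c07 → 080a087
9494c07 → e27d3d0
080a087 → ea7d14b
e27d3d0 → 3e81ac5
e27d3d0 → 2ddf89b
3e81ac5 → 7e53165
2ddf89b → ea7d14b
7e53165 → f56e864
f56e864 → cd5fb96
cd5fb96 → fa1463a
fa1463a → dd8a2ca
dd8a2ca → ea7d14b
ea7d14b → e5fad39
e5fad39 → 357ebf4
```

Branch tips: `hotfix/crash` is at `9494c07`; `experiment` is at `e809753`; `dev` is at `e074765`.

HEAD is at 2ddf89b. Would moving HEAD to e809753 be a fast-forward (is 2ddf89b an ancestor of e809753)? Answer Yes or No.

A fast-forward from 2ddf89b to e809753 is possible iff 2ddf89b is an ancestor of e809753.
Ancestors of e809753: {357ebf4, e809753}.
2ddf89b is not among them, so fast-forward is not possible.

No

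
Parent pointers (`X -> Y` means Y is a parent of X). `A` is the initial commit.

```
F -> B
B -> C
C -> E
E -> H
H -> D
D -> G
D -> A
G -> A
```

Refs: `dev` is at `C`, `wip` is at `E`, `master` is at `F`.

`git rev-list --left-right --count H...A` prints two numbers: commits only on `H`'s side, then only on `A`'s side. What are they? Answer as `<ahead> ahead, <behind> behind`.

3 ahead, 0 behind

Reachable from H: {A, D, G, H}.
Reachable from A: {A}.
Only in H's history (ahead): {D, G, H} — 3.
Only in A's history (behind): {} — 0.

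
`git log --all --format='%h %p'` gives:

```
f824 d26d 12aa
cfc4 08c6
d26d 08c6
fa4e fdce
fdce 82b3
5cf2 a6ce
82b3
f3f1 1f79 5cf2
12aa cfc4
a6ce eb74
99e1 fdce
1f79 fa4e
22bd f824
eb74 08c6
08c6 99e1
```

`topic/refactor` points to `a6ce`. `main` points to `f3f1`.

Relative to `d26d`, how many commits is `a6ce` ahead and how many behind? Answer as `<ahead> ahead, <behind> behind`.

Reachable from a6ce: {08c6, 82b3, 99e1, a6ce, eb74, fdce}.
Reachable from d26d: {08c6, 82b3, 99e1, d26d, fdce}.
Only in a6ce's history (ahead): {a6ce, eb74} — 2.
Only in d26d's history (behind): {d26d} — 1.

2 ahead, 1 behind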